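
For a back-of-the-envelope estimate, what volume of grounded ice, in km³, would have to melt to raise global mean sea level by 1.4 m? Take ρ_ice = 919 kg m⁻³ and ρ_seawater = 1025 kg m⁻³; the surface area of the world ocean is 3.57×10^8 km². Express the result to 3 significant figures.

≈ 5.57×10^5 km³

Required water volume = Δh × A = 1.4 m × 3.57×10^14 m² = 4.998×10^14 m³ = 4.998×10^5 km³.
Ice volume = water volume × ρ_w/ρ_ice = 4.998×10^5 × 1025/919 = 5.57×10^5 km³.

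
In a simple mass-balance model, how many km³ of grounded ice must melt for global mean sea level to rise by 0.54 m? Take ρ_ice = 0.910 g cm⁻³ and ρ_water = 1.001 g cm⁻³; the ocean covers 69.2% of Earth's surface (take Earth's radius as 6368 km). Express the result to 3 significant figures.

Required water volume = Δh × A = 0.54 m × 3.53×10^14 m² = 1.904×10^14 m³ = 1.904×10^5 km³.
Ice volume = water volume × ρ_w/ρ_ice = 1.904×10^5 × 1001/910 = 2.09×10^5 km³.

≈ 2.09×10^5 km³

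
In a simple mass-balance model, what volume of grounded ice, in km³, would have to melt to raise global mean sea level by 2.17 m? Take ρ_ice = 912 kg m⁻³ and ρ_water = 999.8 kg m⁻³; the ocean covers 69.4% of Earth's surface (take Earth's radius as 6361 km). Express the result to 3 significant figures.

≈ 8.39×10^5 km³

Required water volume = Δh × A = 2.17 m × 3.53×10^14 m² = 7.657×10^14 m³ = 7.657×10^5 km³.
Ice volume = water volume × ρ_w/ρ_ice = 7.657×10^5 × 999.8/912 = 8.39×10^5 km³.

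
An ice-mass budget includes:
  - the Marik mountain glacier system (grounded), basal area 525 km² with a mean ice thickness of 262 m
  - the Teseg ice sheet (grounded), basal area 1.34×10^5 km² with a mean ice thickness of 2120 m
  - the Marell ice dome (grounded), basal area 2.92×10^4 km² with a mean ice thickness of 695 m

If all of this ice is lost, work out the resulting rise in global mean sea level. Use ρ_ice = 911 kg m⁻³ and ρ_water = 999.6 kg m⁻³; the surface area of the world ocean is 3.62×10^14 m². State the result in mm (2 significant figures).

≈ 770 mm

Marik: ice volume = 525 km² × 262 m = 137.6 km³; 137.6 × (911/999.6) = 125.4 km³ of water.
Teseg: ice volume = 1.34×10^5 km² × 2120 m = 2.841×10^5 km³; 2.841×10^5 × (911/999.6) = 2.589×10^5 km³ of water.
Marell: ice volume = 2.92×10^4 km² × 695 m = 2.029×10^4 km³; 2.029×10^4 × (911/999.6) = 1.850×10^4 km³ of water.
Total added water ≈ 2.775×10^14 m³ over 3.62×10^14 m² → Δh = 0.767 m = 770 mm.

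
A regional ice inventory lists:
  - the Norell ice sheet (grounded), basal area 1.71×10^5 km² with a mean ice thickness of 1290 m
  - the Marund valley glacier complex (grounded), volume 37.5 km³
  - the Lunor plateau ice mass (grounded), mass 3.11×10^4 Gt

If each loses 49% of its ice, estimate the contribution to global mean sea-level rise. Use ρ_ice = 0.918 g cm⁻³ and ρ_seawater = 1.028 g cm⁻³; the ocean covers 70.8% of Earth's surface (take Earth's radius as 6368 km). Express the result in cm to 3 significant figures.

Norell: ice volume = 1.71×10^5 km² × 1290 m = 2.206×10^5 km³; 0.49 × 2.206×10^5 × (918/1028) = 9.652×10^4 km³ of water.
Marund: 0.49 × 37.5 km³ × (918/1028) = 16.41 km³ of water.
Lunor: 0.49 × 3.11×10^4 Gt = 1.524×10^16 kg; dividing by ρ_w = 1.028 g cm⁻³ = 1028 kg m⁻³ gives 1.482×10^13 m³ of water.
Total added water ≈ 1.114×10^14 m³ over 3.61×10^14 m² → Δh = 0.309 m = 30.9 cm.

≈ 30.9 cm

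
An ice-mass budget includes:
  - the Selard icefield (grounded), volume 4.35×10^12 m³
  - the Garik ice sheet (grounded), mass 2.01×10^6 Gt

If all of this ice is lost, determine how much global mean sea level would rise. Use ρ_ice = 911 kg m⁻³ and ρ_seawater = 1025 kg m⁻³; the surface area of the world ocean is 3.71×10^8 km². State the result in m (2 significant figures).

≈ 5.3 m

Selard: 4.35×10^12 m³ × (911/1025) = 3.866×10^12 m³ of water.
Garik: 2.01×10^6 Gt = 2.010×10^18 kg; dividing by ρ_w = 1025 kg m⁻³ gives 1.961×10^15 m³ of water.
Total added water ≈ 1.965×10^15 m³ over 3.71×10^14 m² → Δh = 5.30 m.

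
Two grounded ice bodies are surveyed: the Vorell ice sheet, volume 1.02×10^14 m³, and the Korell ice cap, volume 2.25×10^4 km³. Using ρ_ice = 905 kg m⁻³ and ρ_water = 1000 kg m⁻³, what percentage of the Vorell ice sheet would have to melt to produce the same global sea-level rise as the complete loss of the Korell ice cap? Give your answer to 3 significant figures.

≈ 22.1 %

Equal sea-level rise means equal mass of meltwater, i.e. equal mass of ice lost.
Ice mass of Korell: 2.036×10^16 kg; ice mass of Vorell: 9.231×10^16 kg.
Fraction required = 2.036×10^16 / 9.231×10^16 = 0.221 → 22.1 %.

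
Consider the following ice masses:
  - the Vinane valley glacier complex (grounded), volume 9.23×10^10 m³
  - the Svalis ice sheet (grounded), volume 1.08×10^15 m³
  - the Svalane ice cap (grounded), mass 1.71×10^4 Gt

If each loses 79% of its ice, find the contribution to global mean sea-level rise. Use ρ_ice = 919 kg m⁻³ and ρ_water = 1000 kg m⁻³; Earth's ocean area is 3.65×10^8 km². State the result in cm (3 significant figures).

≈ 219 cm

Vinane: 0.79 × 9.23×10^10 m³ × (919/1000) = 6.701×10^10 m³ of water.
Svalis: 0.79 × 1.08×10^15 m³ × (919/1000) = 7.841×10^14 m³ of water.
Svalane: 0.79 × 1.71×10^4 Gt = 1.351×10^16 kg; dividing by ρ_w = 1000 kg m⁻³ gives 1.351×10^13 m³ of water.
Total added water ≈ 7.977×10^14 m³ over 3.65×10^14 m² → Δh = 2.19 m = 219 cm.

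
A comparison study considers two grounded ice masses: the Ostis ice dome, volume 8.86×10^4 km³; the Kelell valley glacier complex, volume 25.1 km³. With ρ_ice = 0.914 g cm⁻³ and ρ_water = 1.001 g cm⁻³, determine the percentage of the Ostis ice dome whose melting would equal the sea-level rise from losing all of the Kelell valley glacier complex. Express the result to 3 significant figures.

≈ 0.0283 %

Equal sea-level rise means equal mass of meltwater, i.e. equal mass of ice lost.
Ice mass of Kelell: 2.294×10^13 kg; ice mass of Ostis: 8.098×10^16 kg.
Fraction required = 2.294×10^13 / 8.098×10^16 = 2.83×10^-4 → 0.0283 %.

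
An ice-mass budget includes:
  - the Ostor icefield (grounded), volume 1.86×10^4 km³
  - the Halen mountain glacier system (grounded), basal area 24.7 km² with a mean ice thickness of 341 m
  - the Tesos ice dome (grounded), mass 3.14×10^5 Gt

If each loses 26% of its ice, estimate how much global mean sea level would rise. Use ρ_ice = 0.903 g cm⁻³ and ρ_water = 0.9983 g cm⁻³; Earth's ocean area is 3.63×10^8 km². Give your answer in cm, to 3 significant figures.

Ostor: 0.26 × 1.86×10^4 km³ × (903/998.3) = 4374 km³ of water.
Halen: ice volume = 24.7 km² × 341 m = 8.423 km³; 0.26 × 8.423 × (903/998.3) = 1.981 km³ of water.
Tesos: 0.26 × 3.14×10^5 Gt = 8.164×10^16 kg; dividing by ρ_w = 0.9983 g cm⁻³ = 998.3 kg m⁻³ gives 8.178×10^13 m³ of water.
Total added water ≈ 8.616×10^13 m³ over 3.63×10^14 m² → Δh = 0.237 m = 23.7 cm.

≈ 23.7 cm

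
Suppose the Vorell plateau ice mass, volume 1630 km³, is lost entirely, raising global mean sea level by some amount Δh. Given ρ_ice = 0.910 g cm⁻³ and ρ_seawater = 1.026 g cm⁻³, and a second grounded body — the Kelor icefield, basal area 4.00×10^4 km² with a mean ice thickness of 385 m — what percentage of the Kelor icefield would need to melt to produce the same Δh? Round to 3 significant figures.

≈ 10.6 %

Equal sea-level rise means equal mass of meltwater, i.e. equal mass of ice lost.
Ice mass of Vorell: 1.483×10^15 kg; ice mass of Kelor: 1.401×10^16 kg.
Fraction required = 1.483×10^15 / 1.401×10^16 = 0.106 → 10.6 %.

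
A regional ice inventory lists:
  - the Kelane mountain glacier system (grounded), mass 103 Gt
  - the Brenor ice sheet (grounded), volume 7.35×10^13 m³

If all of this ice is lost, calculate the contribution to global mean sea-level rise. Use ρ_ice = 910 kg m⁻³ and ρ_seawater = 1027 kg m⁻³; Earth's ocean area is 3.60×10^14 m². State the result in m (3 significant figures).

≈ 0.181 m

Kelane: 103 Gt = 1.030×10^14 kg; dividing by ρ_w = 1027 kg m⁻³ gives 1.003×10^11 m³ of water.
Brenor: 7.35×10^13 m³ × (910/1027) = 6.513×10^13 m³ of water.
Total added water ≈ 6.523×10^13 m³ over 3.60×10^14 m² → Δh = 0.181 m.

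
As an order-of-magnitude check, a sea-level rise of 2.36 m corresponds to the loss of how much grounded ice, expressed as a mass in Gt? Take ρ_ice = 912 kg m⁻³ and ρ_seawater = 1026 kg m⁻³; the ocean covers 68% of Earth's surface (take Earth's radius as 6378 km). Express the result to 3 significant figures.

Required water volume = Δh × A = 2.36 m × 3.48×10^14 m² = 8.204×10^14 m³.
ρ_w = 1026 kg m⁻³, so the mass of water = 8.204×10^14 m³ × 1026 kg m⁻³ = 8.417×10^17 kg = 8.42×10^5 Gt (and the same mass of ice, by conservation).

≈ 8.42×10^5 Gt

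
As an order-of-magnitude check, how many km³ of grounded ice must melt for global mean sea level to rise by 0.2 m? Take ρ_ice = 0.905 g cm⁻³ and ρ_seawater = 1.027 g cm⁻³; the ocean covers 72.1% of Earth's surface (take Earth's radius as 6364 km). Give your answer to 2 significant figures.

Required water volume = Δh × A = 0.2 m × 3.67×10^14 m² = 7.339×10^13 m³ = 7.339×10^4 km³.
Ice volume = water volume × ρ_w/ρ_ice = 7.339×10^4 × 1027/905 = 8.3×10^4 km³.

≈ 8.3×10^4 km³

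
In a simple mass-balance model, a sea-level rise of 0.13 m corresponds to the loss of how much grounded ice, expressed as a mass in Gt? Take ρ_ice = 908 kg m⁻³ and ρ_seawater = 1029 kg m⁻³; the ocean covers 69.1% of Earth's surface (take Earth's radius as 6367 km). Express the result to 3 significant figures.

Required water volume = Δh × A = 0.13 m × 3.52×10^14 m² = 4.576×10^13 m³.
ρ_w = 1029 kg m⁻³, so the mass of water = 4.576×10^13 m³ × 1029 kg m⁻³ = 4.709×10^16 kg = 4.71×10^4 Gt (and the same mass of ice, by conservation).

≈ 4.71×10^4 Gt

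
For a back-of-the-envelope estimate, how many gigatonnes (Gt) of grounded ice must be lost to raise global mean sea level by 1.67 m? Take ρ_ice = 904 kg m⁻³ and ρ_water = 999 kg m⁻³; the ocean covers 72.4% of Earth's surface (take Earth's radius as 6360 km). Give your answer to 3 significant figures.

≈ 6.14×10^5 Gt

Required water volume = Δh × A = 1.67 m × 3.68×10^14 m² = 6.146×10^14 m³.
ρ_w = 999 kg m⁻³, so the mass of water = 6.146×10^14 m³ × 999 kg m⁻³ = 6.140×10^17 kg = 6.14×10^5 Gt (and the same mass of ice, by conservation).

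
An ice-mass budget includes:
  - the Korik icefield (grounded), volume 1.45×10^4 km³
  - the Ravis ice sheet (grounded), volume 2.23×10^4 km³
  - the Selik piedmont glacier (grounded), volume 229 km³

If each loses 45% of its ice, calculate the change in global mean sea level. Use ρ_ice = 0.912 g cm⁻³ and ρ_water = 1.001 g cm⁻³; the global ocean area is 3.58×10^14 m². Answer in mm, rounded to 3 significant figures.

Korik: 0.45 × 1.45×10^4 km³ × (912/1001) = 5945 km³ of water.
Ravis: 0.45 × 2.23×10^4 km³ × (912/1001) = 9143 km³ of water.
Selik: 0.45 × 229 km³ × (912/1001) = 93.89 km³ of water.
Total added water ≈ 1.518×10^13 m³ over 3.58×10^14 m² → Δh = 0.0424 m = 42.4 mm.

≈ 42.4 mm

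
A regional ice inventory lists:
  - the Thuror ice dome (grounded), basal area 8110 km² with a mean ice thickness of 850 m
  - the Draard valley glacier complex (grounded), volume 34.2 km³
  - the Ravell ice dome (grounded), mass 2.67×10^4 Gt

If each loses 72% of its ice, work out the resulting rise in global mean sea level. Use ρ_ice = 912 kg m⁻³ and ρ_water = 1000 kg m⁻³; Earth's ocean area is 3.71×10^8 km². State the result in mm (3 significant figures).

≈ 64.1 mm

Thuror: ice volume = 8110 km² × 850 m = 6894 km³; 0.72 × 6894 × (912/1000) = 4527 km³ of water.
Draard: 0.72 × 34.2 km³ × (912/1000) = 22.46 km³ of water.
Ravell: 0.72 × 2.67×10^4 Gt = 1.922×10^16 kg; dividing by ρ_w = 1000 kg m⁻³ gives 1.922×10^13 m³ of water.
Total added water ≈ 2.377×10^13 m³ over 3.71×10^14 m² → Δh = 0.0641 m = 64.1 mm.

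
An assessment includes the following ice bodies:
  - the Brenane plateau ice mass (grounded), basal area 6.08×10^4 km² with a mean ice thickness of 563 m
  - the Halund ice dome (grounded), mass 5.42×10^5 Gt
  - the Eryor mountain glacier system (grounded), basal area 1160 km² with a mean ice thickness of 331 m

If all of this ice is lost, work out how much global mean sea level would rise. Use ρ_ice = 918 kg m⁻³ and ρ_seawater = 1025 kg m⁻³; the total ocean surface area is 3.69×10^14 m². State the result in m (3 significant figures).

Brenane: ice volume = 6.08×10^4 km² × 563 m = 3.423×10^4 km³; 3.423×10^4 × (918/1025) = 3.066×10^4 km³ of water.
Halund: 5.42×10^5 Gt = 5.420×10^17 kg; dividing by ρ_w = 1025 kg m⁻³ gives 5.288×10^14 m³ of water.
Eryor: ice volume = 1160 km² × 331 m = 384.0 km³; 384.0 × (918/1025) = 343.9 km³ of water.
Total added water ≈ 5.598×10^14 m³ over 3.69×10^14 m² → Δh = 1.52 m.

≈ 1.52 m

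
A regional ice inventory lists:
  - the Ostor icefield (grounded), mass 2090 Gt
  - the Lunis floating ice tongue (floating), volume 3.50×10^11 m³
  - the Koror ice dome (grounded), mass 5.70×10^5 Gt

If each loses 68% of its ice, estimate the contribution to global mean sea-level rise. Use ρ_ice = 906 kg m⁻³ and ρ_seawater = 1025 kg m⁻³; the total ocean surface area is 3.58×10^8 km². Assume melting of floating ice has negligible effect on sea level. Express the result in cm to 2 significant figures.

Ostor: 0.68 × 2090 Gt = 1.421×10^15 kg; dividing by ρ_w = 1025 kg m⁻³ gives 1.387×10^12 m³ of water.
The Lunis floating ice tongue is floating and already displaces its own weight of water, so its melt adds essentially nothing to sea level.
Koror: 0.68 × 5.70×10^5 Gt = 3.876×10^17 kg; dividing by ρ_w = 1025 kg m⁻³ gives 3.781×10^14 m³ of water.
Total added water ≈ 3.795×10^14 m³ over 3.58×10^14 m² → Δh = 1.06 m = 110 cm.

≈ 110 cm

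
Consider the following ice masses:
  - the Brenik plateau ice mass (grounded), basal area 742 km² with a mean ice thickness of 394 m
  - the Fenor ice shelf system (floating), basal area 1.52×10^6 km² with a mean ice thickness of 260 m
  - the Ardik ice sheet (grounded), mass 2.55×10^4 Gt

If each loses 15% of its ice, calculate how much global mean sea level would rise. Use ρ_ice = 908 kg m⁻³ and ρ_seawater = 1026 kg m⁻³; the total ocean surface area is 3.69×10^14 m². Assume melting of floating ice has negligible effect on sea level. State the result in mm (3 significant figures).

≈ 10.2 mm

Brenik: ice volume = 742 km² × 394 m = 292.3 km³; 0.15 × 292.3 × (908/1026) = 38.81 km³ of water.
The Fenor ice shelf system is floating and already displaces its own weight of water, so its melt adds essentially nothing to sea level.
Ardik: 0.15 × 2.55×10^4 Gt = 3.825×10^15 kg; dividing by ρ_w = 1026 kg m⁻³ gives 3.728×10^12 m³ of water.
Total added water ≈ 3.767×10^12 m³ over 3.69×10^14 m² → Δh = 0.0102 m = 10.2 mm.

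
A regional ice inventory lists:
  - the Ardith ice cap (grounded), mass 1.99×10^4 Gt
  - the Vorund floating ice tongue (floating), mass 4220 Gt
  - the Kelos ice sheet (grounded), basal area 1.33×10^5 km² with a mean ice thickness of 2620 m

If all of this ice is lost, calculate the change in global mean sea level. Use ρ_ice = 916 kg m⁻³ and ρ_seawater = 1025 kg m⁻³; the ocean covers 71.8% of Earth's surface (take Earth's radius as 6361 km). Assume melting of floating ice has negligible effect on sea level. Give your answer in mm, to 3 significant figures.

≈ 906 mm

Ardith: 1.99×10^4 Gt = 1.990×10^16 kg; dividing by ρ_w = 1025 kg m⁻³ gives 1.941×10^13 m³ of water.
The Vorund floating ice tongue is floating and already displaces its own weight of water, so its melt adds essentially nothing to sea level.
Kelos: ice volume = 1.33×10^5 km² × 2620 m = 3.485×10^5 km³; 3.485×10^5 × (916/1025) = 3.114×10^5 km³ of water.
Total added water ≈ 3.308×10^14 m³ over 3.65×10^14 m² → Δh = 0.906 m = 906 mm.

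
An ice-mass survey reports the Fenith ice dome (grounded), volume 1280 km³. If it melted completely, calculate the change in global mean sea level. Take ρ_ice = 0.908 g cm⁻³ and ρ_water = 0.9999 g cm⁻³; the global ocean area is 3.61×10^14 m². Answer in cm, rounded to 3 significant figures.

≈ 0.322 cm

Fenith: 1280 km³ × (908/999.9) = 1162 km³ of water.
Spread over 3.61×10^14 m² of ocean, Δh = 1.162×10^12 / 3.61×10^14 = 3.22×10^-3 m = 0.322 cm.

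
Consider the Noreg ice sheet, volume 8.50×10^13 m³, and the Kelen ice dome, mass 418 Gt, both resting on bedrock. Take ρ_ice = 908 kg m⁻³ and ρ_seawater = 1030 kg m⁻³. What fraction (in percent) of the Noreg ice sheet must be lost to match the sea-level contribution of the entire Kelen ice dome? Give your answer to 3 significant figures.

≈ 0.542 %

Equal sea-level rise means equal mass of meltwater, i.e. equal mass of ice lost.
Ice mass of Kelen: 4.180×10^14 kg; ice mass of Noreg: 7.718×10^16 kg.
Fraction required = 4.180×10^14 / 7.718×10^16 = 5.42×10^-3 → 0.542 %.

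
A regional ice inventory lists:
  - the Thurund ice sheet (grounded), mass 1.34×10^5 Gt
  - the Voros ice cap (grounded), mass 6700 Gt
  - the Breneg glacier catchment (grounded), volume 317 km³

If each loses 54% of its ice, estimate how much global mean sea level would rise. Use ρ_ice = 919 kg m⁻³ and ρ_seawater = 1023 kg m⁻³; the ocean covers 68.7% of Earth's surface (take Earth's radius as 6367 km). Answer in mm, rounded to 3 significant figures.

Thurund: 0.54 × 1.34×10^5 Gt = 7.236×10^16 kg; dividing by ρ_w = 1023 kg m⁻³ gives 7.073×10^13 m³ of water.
Voros: 0.54 × 6700 Gt = 3.618×10^15 kg; dividing by ρ_w = 1023 kg m⁻³ gives 3.537×10^12 m³ of water.
Breneg: 0.54 × 317 km³ × (919/1023) = 153.8 km³ of water.
Total added water ≈ 7.442×10^13 m³ over 3.50×10^14 m² → Δh = 0.213 m = 213 mm.

≈ 213 mm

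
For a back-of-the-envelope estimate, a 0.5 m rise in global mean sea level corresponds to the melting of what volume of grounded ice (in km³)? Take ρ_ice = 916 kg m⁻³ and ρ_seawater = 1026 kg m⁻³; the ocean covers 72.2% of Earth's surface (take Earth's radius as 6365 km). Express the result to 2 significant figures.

Required water volume = Δh × A = 0.5 m × 3.68×10^14 m² = 1.838×10^14 m³ = 1.838×10^5 km³.
Ice volume = water volume × ρ_w/ρ_ice = 1.838×10^5 × 1026/916 = 2.1×10^5 km³.

≈ 2.1×10^5 km³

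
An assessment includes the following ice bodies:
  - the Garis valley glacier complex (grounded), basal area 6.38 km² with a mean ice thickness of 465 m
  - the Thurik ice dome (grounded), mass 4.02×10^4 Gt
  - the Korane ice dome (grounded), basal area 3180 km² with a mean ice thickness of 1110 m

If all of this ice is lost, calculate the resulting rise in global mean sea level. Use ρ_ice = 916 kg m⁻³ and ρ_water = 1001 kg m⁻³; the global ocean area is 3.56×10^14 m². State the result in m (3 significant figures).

≈ 0.122 m

Garis: ice volume = 6.38 km² × 465 m = 2.967 km³; 2.967 × (916/1001) = 2.715 km³ of water.
Thurik: 4.02×10^4 Gt = 4.020×10^16 kg; dividing by ρ_w = 1001 kg m⁻³ gives 4.016×10^13 m³ of water.
Korane: ice volume = 3180 km² × 1110 m = 3530 km³; 3530 × (916/1001) = 3230 km³ of water.
Total added water ≈ 4.339×10^13 m³ over 3.56×10^14 m² → Δh = 0.122 m.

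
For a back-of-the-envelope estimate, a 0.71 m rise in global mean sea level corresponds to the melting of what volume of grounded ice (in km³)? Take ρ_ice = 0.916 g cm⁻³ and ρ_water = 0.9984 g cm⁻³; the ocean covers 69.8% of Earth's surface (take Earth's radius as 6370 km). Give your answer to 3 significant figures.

Required water volume = Δh × A = 0.71 m × 3.56×10^14 m² = 2.527×10^14 m³ = 2.527×10^5 km³.
Ice volume = water volume × ρ_w/ρ_ice = 2.527×10^5 × 998.4/916 = 2.75×10^5 km³.

≈ 2.75×10^5 km³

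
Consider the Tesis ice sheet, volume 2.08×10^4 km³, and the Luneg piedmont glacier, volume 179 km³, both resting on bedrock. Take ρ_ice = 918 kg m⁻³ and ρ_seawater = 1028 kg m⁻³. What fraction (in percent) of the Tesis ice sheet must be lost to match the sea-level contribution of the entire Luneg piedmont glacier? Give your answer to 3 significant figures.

Equal sea-level rise means equal mass of meltwater, i.e. equal mass of ice lost.
Ice mass of Luneg: 1.643×10^14 kg; ice mass of Tesis: 1.909×10^16 kg.
Fraction required = 1.643×10^14 / 1.909×10^16 = 8.61×10^-3 → 0.861 %.

≈ 0.861 %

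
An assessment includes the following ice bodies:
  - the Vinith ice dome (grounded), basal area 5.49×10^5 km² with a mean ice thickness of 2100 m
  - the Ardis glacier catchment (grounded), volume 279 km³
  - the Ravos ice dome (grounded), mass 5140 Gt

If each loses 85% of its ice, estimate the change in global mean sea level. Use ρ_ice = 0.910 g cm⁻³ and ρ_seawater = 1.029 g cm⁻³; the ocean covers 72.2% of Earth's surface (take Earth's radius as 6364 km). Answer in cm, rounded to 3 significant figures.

≈ 237 cm

Vinith: ice volume = 5.49×10^5 km² × 2100 m = 1.153×10^6 km³; 0.85 × 1.153×10^6 × (910/1029) = 8.666×10^5 km³ of water.
Ardis: 0.85 × 279 km³ × (910/1029) = 209.7 km³ of water.
Ravos: 0.85 × 5140 Gt = 4.369×10^15 kg; dividing by ρ_w = 1.029 g cm⁻³ = 1029 kg m⁻³ gives 4.246×10^12 m³ of water.
Total added water ≈ 8.711×10^14 m³ over 3.67×10^14 m² → Δh = 2.37 m = 237 cm.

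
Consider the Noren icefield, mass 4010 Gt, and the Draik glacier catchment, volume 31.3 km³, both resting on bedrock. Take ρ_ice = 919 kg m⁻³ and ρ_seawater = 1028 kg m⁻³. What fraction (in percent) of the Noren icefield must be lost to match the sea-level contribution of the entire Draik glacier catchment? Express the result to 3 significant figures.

Equal sea-level rise means equal mass of meltwater, i.e. equal mass of ice lost.
Ice mass of Draik: 2.876×10^13 kg; ice mass of Noren: 4.010×10^15 kg.
Fraction required = 2.876×10^13 / 4.010×10^15 = 7.17×10^-3 → 0.717 %.

≈ 0.717 %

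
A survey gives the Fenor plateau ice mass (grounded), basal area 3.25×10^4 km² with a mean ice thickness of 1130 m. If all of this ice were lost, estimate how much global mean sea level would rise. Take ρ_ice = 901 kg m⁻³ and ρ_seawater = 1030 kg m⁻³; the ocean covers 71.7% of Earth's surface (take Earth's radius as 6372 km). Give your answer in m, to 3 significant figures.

≈ 0.0878 m

Fenor: ice volume = 3.25×10^4 km² × 1130 m = 3.672×10^4 km³; 3.672×10^4 × (901/1030) = 3.213×10^4 km³ of water.
Spread over 3.66×10^14 m² of ocean, Δh = 3.213×10^13 / 3.66×10^14 = 0.0878 m.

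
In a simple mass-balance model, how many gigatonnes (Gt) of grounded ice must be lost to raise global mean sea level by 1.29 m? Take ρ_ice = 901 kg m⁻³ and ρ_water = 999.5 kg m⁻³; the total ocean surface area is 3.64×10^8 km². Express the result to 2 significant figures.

≈ 4.7×10^5 Gt

Required water volume = Δh × A = 1.29 m × 3.64×10^14 m² = 4.696×10^14 m³.
ρ_w = 999.5 kg m⁻³, so the mass of water = 4.696×10^14 m³ × 999.5 kg m⁻³ = 4.693×10^17 kg = 4.7×10^5 Gt (and the same mass of ice, by conservation).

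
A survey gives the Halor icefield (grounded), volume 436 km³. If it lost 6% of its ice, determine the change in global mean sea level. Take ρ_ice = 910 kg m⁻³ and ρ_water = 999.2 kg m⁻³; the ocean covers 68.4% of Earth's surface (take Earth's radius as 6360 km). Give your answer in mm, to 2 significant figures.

Halor: 0.06 × 436 km³ × (910/999.2) = 23.82 km³ of water.
Spread over 3.48×10^14 m² of ocean, Δh = 2.382×10^10 / 3.48×10^14 = 6.85×10^-5 m = 0.069 mm.

≈ 0.069 mm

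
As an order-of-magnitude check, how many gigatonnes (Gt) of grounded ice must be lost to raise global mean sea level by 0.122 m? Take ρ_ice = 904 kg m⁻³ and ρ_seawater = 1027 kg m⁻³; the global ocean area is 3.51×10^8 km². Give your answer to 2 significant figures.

≈ 4.4×10^4 Gt

Required water volume = Δh × A = 0.122 m × 3.51×10^14 m² = 4.282×10^13 m³.
ρ_w = 1027 kg m⁻³, so the mass of water = 4.282×10^13 m³ × 1027 kg m⁻³ = 4.398×10^16 kg = 4.4×10^4 Gt (and the same mass of ice, by conservation).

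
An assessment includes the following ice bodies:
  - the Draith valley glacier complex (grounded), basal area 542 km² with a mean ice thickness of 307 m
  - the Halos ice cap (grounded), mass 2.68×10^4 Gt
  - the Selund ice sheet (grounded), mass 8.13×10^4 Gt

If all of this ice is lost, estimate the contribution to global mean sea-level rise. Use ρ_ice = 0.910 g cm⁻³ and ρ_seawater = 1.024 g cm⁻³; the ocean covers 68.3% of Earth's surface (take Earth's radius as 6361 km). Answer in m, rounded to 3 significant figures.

Draith: ice volume = 542 km² × 307 m = 166.4 km³; 166.4 × (910/1024) = 147.9 km³ of water.
Halos: 2.68×10^4 Gt = 2.680×10^16 kg; dividing by ρ_w = 1.024 g cm⁻³ = 1024 kg m⁻³ gives 2.617×10^13 m³ of water.
Selund: 8.13×10^4 Gt = 8.130×10^16 kg; dividing by ρ_w = 1024 kg m⁻³ gives 7.939×10^13 m³ of water.
Total added water ≈ 1.057×10^14 m³ over 3.47×10^14 m² → Δh = 0.304 m.

≈ 0.304 m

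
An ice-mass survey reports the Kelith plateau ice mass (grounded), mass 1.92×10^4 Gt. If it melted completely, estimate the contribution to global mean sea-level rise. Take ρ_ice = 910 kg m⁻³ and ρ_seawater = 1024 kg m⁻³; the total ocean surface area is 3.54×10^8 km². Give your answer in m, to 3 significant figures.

Kelith: 1.92×10^4 Gt = 1.920×10^16 kg; dividing by ρ_w = 1024 kg m⁻³ gives 1.875×10^13 m³ of water.
Spread over 3.54×10^14 m² of ocean, Δh = 1.875×10^13 / 3.54×10^14 = 0.0530 m.

≈ 0.0530 m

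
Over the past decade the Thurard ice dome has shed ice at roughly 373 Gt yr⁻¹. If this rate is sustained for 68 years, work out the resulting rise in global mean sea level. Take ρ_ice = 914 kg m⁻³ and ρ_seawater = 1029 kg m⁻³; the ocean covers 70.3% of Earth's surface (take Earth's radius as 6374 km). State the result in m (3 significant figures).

Total mass lost = 373 Gt/yr × 68 yr = 2.536×10^4 Gt = 2.536×10^16 kg.
ρ_w = 1029 kg m⁻³, so water volume = 2.536×10^16 / 1029 = 2.465×10^13 m³.
Δh = 2.465×10^13 / 3.59×10^14 = 0.0687 m.

≈ 0.0687 m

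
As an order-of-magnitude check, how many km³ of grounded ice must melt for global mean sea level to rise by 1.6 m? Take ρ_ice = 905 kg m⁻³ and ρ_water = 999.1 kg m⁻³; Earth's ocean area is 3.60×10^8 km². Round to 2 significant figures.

Required water volume = Δh × A = 1.6 m × 3.60×10^14 m² = 5.760×10^14 m³ = 5.760×10^5 km³.
Ice volume = water volume × ρ_w/ρ_ice = 5.760×10^5 × 999.1/905 = 6.4×10^5 km³.

≈ 6.4×10^5 km³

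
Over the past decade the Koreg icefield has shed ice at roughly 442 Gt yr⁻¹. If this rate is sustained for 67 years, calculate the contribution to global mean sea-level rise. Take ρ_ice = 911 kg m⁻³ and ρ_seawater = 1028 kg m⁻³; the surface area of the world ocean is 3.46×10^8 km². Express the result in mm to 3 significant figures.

Total mass lost = 442 Gt/yr × 67 yr = 2.961×10^4 Gt = 2.961×10^16 kg.
ρ_w = 1028 kg m⁻³, so water volume = 2.961×10^16 / 1028 = 2.881×10^13 m³.
Δh = 2.881×10^13 / 3.46×10^14 = 0.0833 m = 83.3 mm.

≈ 83.3 mm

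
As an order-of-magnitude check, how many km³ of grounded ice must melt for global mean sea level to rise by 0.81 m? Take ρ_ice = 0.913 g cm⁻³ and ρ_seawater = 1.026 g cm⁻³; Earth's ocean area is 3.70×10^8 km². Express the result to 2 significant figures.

Required water volume = Δh × A = 0.81 m × 3.70×10^14 m² = 2.997×10^14 m³ = 2.997×10^5 km³.
Ice volume = water volume × ρ_w/ρ_ice = 2.997×10^5 × 1026/913 = 3.4×10^5 km³.

≈ 3.4×10^5 km³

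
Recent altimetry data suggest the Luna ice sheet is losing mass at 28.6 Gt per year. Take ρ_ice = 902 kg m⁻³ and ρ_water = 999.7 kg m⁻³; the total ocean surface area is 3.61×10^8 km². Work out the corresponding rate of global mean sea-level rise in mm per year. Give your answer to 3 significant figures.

ρ_w = 999.7 kg m⁻³. Annual water volume added = 28.6 Gt / ρ_w = 2.860×10^13 kg / 999.7 kg m⁻³ = 2.861×10^10 m³.
Δh per year = 2.861×10^10 / 3.61×10^14 = 7.92×10^-5 m = 0.0792 mm.

≈ 0.0792 mm/yr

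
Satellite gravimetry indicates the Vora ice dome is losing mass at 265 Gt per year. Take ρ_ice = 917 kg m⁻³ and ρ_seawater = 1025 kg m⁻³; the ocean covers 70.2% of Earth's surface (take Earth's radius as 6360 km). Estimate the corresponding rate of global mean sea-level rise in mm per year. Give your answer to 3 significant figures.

≈ 0.725 mm/yr

ρ_w = 1025 kg m⁻³. Annual water volume added = 265 Gt / ρ_w = 2.650×10^14 kg / 1025 kg m⁻³ = 2.585×10^11 m³.
Δh per year = 2.585×10^11 / 3.57×10^14 = 7.25×10^-4 m = 0.725 mm.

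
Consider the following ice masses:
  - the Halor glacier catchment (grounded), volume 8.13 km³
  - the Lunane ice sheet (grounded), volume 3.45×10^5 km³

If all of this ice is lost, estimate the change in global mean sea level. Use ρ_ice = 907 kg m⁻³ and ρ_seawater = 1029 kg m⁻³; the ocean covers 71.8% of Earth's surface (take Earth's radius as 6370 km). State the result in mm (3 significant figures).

Halor: 8.13 km³ × (907/1029) = 7.166 km³ of water.
Lunane: 3.45×10^5 km³ × (907/1029) = 3.041×10^5 km³ of water.
Total added water ≈ 3.041×10^14 m³ over 3.66×10^14 m² → Δh = 0.831 m = 831 mm.

≈ 831 mm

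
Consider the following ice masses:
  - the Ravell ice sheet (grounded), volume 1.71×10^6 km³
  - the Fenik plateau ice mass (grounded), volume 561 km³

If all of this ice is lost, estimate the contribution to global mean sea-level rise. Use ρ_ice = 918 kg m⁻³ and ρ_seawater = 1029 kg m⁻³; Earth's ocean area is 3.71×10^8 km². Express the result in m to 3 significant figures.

Ravell: 1.71×10^6 km³ × (918/1029) = 1.526×10^6 km³ of water.
Fenik: 561 km³ × (918/1029) = 500.5 km³ of water.
Total added water ≈ 1.526×10^15 m³ over 3.71×10^14 m² → Δh = 4.11 m.

≈ 4.11 m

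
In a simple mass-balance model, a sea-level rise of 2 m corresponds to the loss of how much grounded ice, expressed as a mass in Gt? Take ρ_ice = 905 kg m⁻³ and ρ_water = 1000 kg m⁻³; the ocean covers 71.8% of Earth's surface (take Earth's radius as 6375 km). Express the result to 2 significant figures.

≈ 7.3×10^5 Gt

Required water volume = Δh × A = 2 m × 3.67×10^14 m² = 7.334×10^14 m³.
ρ_w = 1000 kg m⁻³, so the mass of water = 7.334×10^14 m³ × 1000 kg m⁻³ = 7.334×10^17 kg = 7.3×10^5 Gt (and the same mass of ice, by conservation).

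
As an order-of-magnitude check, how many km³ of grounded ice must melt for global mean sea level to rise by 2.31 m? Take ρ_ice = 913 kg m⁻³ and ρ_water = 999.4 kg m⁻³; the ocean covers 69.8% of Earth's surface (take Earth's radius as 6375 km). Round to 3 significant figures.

Required water volume = Δh × A = 2.31 m × 3.56×10^14 m² = 8.235×10^14 m³ = 8.235×10^5 km³.
Ice volume = water volume × ρ_w/ρ_ice = 8.235×10^5 × 999.4/913 = 9.01×10^5 km³.

≈ 9.01×10^5 km³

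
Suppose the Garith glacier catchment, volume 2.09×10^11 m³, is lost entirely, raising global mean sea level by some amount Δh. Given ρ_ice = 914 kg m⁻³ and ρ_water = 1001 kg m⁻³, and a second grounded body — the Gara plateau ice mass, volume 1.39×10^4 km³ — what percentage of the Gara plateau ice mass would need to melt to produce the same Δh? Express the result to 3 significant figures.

≈ 1.50 %

Equal sea-level rise means equal mass of meltwater, i.e. equal mass of ice lost.
Ice mass of Garith: 1.910×10^14 kg; ice mass of Gara: 1.270×10^16 kg.
Fraction required = 1.910×10^14 / 1.270×10^16 = 0.0150 → 1.50 %.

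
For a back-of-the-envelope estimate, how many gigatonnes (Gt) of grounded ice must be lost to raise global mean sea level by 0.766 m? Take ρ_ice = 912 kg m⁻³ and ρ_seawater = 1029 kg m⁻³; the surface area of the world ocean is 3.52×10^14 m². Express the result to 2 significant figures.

≈ 2.8×10^5 Gt

Required water volume = Δh × A = 0.766 m × 3.52×10^14 m² = 2.696×10^14 m³.
ρ_w = 1029 kg m⁻³, so the mass of water = 2.696×10^14 m³ × 1029 kg m⁻³ = 2.775×10^17 kg = 2.8×10^5 Gt (and the same mass of ice, by conservation).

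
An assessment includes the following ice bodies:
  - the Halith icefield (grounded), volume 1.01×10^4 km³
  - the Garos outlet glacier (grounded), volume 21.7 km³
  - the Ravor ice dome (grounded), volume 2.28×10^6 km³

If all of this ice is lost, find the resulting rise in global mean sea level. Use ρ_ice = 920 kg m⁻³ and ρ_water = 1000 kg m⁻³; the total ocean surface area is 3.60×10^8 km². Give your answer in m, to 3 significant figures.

≈ 5.85 m

Halith: 1.01×10^4 km³ × (920/1000) = 9292 km³ of water.
Garos: 21.7 km³ × (920/1000) = 19.96 km³ of water.
Ravor: 2.28×10^6 km³ × (920/1000) = 2.098×10^6 km³ of water.
Total added water ≈ 2.107×10^15 m³ over 3.60×10^14 m² → Δh = 5.85 m.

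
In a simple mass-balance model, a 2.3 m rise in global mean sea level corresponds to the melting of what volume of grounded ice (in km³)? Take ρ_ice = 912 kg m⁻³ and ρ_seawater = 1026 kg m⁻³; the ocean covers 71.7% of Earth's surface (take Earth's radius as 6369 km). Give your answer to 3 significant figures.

Required water volume = Δh × A = 2.3 m × 3.65×10^14 m² = 8.406×10^14 m³ = 8.406×10^5 km³.
Ice volume = water volume × ρ_w/ρ_ice = 8.406×10^5 × 1026/912 = 9.46×10^5 km³.

≈ 9.46×10^5 km³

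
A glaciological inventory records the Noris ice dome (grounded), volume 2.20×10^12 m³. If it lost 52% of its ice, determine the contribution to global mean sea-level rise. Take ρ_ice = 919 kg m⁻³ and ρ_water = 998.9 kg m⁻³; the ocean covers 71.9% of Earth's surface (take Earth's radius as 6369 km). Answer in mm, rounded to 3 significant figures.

≈ 2.87 mm

Noris: 0.52 × 2.20×10^12 m³ × (919/998.9) = 1.052×10^12 m³ of water.
Spread over 3.67×10^14 m² of ocean, Δh = 1.052×10^12 / 3.67×10^14 = 2.87×10^-3 m = 2.87 mm.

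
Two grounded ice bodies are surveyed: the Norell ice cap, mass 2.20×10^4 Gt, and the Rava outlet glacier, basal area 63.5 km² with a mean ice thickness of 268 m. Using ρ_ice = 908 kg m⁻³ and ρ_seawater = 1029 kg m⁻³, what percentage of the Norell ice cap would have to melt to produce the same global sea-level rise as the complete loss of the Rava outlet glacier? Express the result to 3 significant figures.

≈ 0.0702 %

Equal sea-level rise means equal mass of meltwater, i.e. equal mass of ice lost.
Ice mass of Rava: 1.545×10^13 kg; ice mass of Norell: 2.200×10^16 kg.
Fraction required = 1.545×10^13 / 2.200×10^16 = 7.02×10^-4 → 0.0702 %.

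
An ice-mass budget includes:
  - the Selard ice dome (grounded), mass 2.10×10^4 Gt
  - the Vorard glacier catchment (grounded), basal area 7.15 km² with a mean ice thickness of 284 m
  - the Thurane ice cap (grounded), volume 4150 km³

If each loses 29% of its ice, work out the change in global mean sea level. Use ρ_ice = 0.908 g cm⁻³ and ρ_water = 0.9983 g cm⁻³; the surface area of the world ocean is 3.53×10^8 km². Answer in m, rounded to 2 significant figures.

≈ 0.020 m

Selard: 0.29 × 2.10×10^4 Gt = 6.090×10^15 kg; dividing by ρ_w = 0.9983 g cm⁻³ = 998.3 kg m⁻³ gives 6.100×10^12 m³ of water.
Vorard: ice volume = 7.15 km² × 284 m = 2.031 km³; 0.29 × 2.031 × (908/998.3) = 0.5356 km³ of water.
Thurane: 0.29 × 4150 km³ × (908/998.3) = 1095 km³ of water.
Total added water ≈ 7.196×10^12 m³ over 3.53×10^14 m² → Δh = 0.0204 m.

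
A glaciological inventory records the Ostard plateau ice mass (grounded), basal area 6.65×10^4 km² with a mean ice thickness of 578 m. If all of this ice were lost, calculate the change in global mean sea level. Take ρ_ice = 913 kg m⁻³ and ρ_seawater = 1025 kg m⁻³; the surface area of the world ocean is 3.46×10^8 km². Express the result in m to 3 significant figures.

≈ 0.0990 m

Ostard: ice volume = 6.65×10^4 km² × 578 m = 3.844×10^4 km³; 3.844×10^4 × (913/1025) = 3.424×10^4 km³ of water.
Spread over 3.46×10^14 m² of ocean, Δh = 3.424×10^13 / 3.46×10^14 = 0.0990 m.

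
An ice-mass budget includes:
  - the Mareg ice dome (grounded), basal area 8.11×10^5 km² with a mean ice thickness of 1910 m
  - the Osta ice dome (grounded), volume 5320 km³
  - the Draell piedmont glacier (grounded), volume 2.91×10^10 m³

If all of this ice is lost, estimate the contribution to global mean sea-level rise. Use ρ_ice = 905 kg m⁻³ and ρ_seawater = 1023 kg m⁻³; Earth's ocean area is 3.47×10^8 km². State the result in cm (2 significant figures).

≈ 400 cm

Mareg: ice volume = 8.11×10^5 km² × 1910 m = 1.549×10^6 km³; 1.549×10^6 × (905/1023) = 1.370×10^6 km³ of water.
Osta: 5320 km³ × (905/1023) = 4706 km³ of water.
Draell: 2.91×10^10 m³ × (905/1023) = 2.574×10^10 m³ of water.
Total added water ≈ 1.375×10^15 m³ over 3.47×10^14 m² → Δh = 3.96 m = 400 cm.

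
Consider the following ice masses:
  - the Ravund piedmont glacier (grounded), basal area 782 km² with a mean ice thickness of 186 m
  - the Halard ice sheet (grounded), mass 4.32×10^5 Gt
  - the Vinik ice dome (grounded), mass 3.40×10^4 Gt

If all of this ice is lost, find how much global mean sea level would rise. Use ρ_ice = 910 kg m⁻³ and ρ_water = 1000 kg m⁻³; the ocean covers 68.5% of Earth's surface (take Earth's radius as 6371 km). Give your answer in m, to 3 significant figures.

Ravund: ice volume = 782 km² × 186 m = 145.5 km³; 145.5 × (910/1000) = 132.4 km³ of water.
Halard: 4.32×10^5 Gt = 4.320×10^17 kg; dividing by ρ_w = 1000 kg m⁻³ gives 4.320×10^14 m³ of water.
Vinik: 3.40×10^4 Gt = 3.400×10^16 kg; dividing by ρ_w = 1000 kg m⁻³ gives 3.400×10^13 m³ of water.
Total added water ≈ 4.661×10^14 m³ over 3.49×10^14 m² → Δh = 1.33 m.

≈ 1.33 m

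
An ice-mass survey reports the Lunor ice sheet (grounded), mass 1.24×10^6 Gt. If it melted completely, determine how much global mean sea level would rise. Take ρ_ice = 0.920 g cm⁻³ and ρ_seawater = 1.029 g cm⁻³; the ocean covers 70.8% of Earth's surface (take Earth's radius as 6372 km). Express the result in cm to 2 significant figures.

≈ 330 cm

Lunor: 1.24×10^6 Gt = 1.240×10^18 kg; dividing by ρ_w = 1.029 g cm⁻³ = 1029 kg m⁻³ gives 1.205×10^15 m³ of water.
Spread over 3.61×10^14 m² of ocean, Δh = 1.205×10^15 / 3.61×10^14 = 3.34 m = 330 cm.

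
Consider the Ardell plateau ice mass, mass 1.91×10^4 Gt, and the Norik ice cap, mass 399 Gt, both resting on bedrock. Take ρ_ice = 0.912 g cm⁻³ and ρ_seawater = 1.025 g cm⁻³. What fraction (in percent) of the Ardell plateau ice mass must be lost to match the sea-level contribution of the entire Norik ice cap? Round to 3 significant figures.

Equal sea-level rise means equal mass of meltwater, i.e. equal mass of ice lost.
Ice mass of Norik: 3.990×10^14 kg; ice mass of Ardell: 1.910×10^16 kg.
Fraction required = 3.990×10^14 / 1.910×10^16 = 0.0209 → 2.09 %.

≈ 2.09 %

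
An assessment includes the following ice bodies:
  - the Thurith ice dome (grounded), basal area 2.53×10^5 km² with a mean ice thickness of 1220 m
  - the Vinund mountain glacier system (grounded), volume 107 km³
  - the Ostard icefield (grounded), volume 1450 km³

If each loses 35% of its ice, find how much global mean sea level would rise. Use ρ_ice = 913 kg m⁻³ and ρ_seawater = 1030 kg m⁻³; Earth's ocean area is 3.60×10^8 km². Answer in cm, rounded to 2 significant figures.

≈ 27 cm

Thurith: ice volume = 2.53×10^5 km² × 1220 m = 3.087×10^5 km³; 0.35 × 3.087×10^5 × (913/1030) = 9.576×10^4 km³ of water.
Vinund: 0.35 × 107 km³ × (913/1030) = 33.20 km³ of water.
Ostard: 0.35 × 1450 km³ × (913/1030) = 449.9 km³ of water.
Total added water ≈ 9.624×10^13 m³ over 3.60×10^14 m² → Δh = 0.267 m = 27 cm.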